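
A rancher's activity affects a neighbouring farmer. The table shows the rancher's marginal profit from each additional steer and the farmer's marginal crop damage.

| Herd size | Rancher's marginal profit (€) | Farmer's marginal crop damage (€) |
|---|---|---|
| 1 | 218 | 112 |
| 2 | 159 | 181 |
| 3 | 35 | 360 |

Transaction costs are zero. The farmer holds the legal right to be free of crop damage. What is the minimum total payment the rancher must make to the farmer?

€112

Efficient level: marginal profit ≥ marginal crop damage through level 1, so k* = 1.
With the farmer holding the right, the rancher must at least compensate total damage at k*: 112 = 112.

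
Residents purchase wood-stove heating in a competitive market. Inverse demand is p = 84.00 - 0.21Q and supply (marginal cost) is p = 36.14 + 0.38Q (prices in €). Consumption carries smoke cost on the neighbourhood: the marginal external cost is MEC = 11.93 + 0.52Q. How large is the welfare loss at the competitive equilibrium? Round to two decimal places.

Market equilibrium (private): 36.14 + 0.38Q = 84.00 - 0.21Q → Q_m = 81.1186.
Social marginal benefit = demand − MEC = 72.07 - 0.73Q.
Set SMB = MC: 72.07 - 0.73Q = 36.14 + 0.38Q → Q* = 32.3694.
Height of the DWL triangle at Q_m is MC(Q_m) − SMB(Q_m) = MEC(Q_m) = 54.1117.
DWL = ½ × 48.7492 × 54.1117 = 1318.9510.

DWL = €1318.95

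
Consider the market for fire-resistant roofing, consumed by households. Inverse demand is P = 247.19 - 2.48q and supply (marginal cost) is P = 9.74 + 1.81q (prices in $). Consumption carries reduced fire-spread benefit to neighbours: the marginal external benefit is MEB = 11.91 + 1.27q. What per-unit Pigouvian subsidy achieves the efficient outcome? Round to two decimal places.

subsidy = $116.77 per unit

Social marginal benefit = demand + MEB = 259.10 - 1.21q.
Set SMB = MC: 259.10 - 1.21q = 9.74 + 1.81q → q* = 82.5695.
The Pigouvian subsidy equals MEB at q*: 11.91 + 1.27×82.5695 = 116.7733.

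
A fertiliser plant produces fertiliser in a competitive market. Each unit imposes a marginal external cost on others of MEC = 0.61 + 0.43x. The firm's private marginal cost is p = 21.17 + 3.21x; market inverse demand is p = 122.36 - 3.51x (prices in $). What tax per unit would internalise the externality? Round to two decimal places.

tax = $6.66 per unit

Social marginal cost = private MC + MEC = 21.78 + 3.64x.
Set SMC = demand: 21.78 + 3.64x = 122.36 - 3.51x → x* = 14.0671.
The Pigouvian tax equals MEC at x*: 0.61 + 0.43×14.0671 = 6.6589.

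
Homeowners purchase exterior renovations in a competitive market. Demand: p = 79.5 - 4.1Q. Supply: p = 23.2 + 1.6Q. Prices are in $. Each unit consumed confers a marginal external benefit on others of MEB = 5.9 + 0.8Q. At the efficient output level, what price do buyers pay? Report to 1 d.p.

P = $27.5

Social marginal benefit = demand + MEB = 85.4 - 3.3Q.
Set SMB = MC: 85.4 - 3.3Q = 23.2 + 1.6Q → Q* = 12.6939.
Consumer price on the demand curve at Q*: 79.5 − 4.1×12.6939 = 27.4550.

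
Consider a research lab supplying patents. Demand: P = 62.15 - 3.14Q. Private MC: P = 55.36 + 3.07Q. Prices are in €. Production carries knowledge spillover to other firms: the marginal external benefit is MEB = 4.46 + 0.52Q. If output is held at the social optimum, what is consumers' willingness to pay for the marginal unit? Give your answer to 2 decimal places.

P = €55.94

Social marginal cost = private MC − MEB = 50.90 + 2.55Q.
Set SMC = demand: 50.90 + 2.55Q = 62.15 - 3.14Q → Q* = 1.9772.
Consumer price on the demand curve at Q*: 62.15 − 3.14×1.9772 = 55.9416.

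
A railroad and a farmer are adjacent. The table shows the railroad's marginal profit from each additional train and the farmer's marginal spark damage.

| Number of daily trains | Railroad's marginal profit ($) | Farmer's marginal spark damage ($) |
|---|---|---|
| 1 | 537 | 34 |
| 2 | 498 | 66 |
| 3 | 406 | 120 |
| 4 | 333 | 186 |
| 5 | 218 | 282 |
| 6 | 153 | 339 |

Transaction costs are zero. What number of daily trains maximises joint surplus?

4

Bargaining reaches the level where marginal profit last exceeds marginal spark damage.
That holds through level 4 (333 ≥ 186) but not at 5 (218 < 282).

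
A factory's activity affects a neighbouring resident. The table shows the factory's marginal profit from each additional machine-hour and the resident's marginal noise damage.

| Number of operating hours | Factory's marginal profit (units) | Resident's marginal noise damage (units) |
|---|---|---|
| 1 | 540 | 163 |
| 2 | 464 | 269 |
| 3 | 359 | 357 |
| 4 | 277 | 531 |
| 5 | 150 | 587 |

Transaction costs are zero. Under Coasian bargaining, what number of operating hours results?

3

Bargaining reaches the level where marginal profit last exceeds marginal noise damage.
That holds through level 3 (359 ≥ 357) but not at 4 (277 < 531).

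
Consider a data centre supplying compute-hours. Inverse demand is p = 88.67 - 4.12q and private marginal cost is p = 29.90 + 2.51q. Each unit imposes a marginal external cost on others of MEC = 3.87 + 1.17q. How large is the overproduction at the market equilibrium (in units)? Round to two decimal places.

Market equilibrium (private): 29.90 + 2.51q = 88.67 - 4.12q → q_m = 8.8643.
Social marginal cost = private MC + MEC = 33.77 + 3.68q.
Set SMC = demand: 33.77 + 3.68q = 88.67 - 4.12q → q* = 7.0385.
Gap = |8.8643 − 7.0385| = 1.8258.

1.83 units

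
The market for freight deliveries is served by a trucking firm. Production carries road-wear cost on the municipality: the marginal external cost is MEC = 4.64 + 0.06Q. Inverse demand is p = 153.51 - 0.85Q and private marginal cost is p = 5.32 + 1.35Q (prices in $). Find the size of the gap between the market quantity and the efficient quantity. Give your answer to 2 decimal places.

Market equilibrium (private): 5.32 + 1.35Q = 153.51 - 0.85Q → Q_m = 67.3591.
Social marginal cost = private MC + MEC = 9.96 + 1.41Q.
Set SMC = demand: 9.96 + 1.41Q = 153.51 - 0.85Q → Q* = 63.5177.
Gap = |67.3591 − 63.5177| = 3.8414.

3.84 units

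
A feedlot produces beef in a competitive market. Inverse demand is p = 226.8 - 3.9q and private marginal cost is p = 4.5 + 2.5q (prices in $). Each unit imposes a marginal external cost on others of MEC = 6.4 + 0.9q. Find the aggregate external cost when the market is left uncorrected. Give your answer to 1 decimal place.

Market equilibrium (private): 4.5 + 2.5q = 226.8 - 3.9q → q_m = 34.7344.
Total external cost = ∫₀^{q_m} (6.4 + 0.9q) dq = 6.4×34.7344 + ½×0.9×34.7344² = 765.2155.

$765.2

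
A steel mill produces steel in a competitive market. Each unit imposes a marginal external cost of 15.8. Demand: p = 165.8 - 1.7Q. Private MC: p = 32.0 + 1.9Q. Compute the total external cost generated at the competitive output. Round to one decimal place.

587.2

Market equilibrium (private): 32.0 + 1.9Q = 165.8 - 1.7Q → Q_m = 37.1667.
Total external cost = MEC × Q_m = 15.8 × 37.1667 = 587.2339.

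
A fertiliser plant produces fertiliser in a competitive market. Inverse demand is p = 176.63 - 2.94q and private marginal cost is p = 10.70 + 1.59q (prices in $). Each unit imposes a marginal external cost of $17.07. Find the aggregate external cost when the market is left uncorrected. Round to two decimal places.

$625.26

Market equilibrium (private): 10.70 + 1.59q = 176.63 - 2.94q → q_m = 36.6291.
Total external cost = MEC × q_m = 17.07 × 36.6291 = 625.2587.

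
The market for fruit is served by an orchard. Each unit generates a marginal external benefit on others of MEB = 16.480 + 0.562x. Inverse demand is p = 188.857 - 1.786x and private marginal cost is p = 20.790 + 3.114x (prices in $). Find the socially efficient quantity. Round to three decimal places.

x* = 42.542

Social marginal cost = private MC − MEB = 4.310 + 2.552x.
Set SMC = demand: 4.310 + 2.552x = 188.857 - 1.786x → x* = 42.5420.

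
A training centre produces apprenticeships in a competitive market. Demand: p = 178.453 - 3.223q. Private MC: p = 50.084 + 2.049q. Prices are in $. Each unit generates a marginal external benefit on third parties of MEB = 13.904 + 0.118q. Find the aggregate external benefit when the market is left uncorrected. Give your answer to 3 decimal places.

$373.531

Market equilibrium (private): 50.084 + 2.049q = 178.453 - 3.223q → q_m = 24.3492.
Total external benefit = ∫₀^{q_m} (13.904 + 0.118q) dq = 13.904×24.3492 + ½×0.118×24.3492² = 373.5314.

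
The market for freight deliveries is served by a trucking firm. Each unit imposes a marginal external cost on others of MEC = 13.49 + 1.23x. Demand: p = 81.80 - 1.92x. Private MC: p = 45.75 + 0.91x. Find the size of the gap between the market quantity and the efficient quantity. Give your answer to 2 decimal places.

Market equilibrium (private): 45.75 + 0.91x = 81.80 - 1.92x → x_m = 12.7385.
Social marginal cost = private MC + MEC = 59.24 + 2.14x.
Set SMC = demand: 59.24 + 2.14x = 81.80 - 1.92x → x* = 5.5567.
Gap = |12.7385 − 5.5567| = 7.1818.

7.18 units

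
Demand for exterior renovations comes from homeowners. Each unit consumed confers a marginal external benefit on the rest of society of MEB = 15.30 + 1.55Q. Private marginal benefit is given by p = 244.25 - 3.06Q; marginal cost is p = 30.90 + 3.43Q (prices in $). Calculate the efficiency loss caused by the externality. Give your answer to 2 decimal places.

Market equilibrium (private): 30.90 + 3.43Q = 244.25 - 3.06Q → Q_m = 32.8737.
Social marginal benefit = demand + MEB = 259.55 - 1.51Q.
Set SMB = MC: 259.55 - 1.51Q = 30.90 + 3.43Q → Q* = 46.2854.
The loss is the area between SMB and MC from Q* to Q_m; with linear curves that's a triangle of height MEB(Q_m).
DWL = ½ × 13.4117 × 66.2542 = 444.2907.

DWL = $444.29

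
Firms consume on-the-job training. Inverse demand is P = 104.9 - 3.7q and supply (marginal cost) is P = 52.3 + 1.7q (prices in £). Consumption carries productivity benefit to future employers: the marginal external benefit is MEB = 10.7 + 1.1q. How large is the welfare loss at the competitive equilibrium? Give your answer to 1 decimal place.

Market equilibrium (private): 52.3 + 1.7q = 104.9 - 3.7q → q_m = 9.7407.
Social marginal benefit = demand + MEB = 115.6 - 2.6q.
Set SMB = MC: 115.6 - 2.6q = 52.3 + 1.7q → q* = 14.7209.
The loss is the area between SMB and MC from q* to q_m; with linear curves that's a triangle of height MEB(q_m).
DWL = ½ × 4.9802 × 21.4148 = 53.3250.

DWL = £53.3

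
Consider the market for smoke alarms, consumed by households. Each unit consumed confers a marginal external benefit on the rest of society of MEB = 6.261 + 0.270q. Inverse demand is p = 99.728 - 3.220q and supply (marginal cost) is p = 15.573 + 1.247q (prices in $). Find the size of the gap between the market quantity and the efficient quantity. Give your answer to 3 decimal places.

Market equilibrium (private): 15.573 + 1.247q = 99.728 - 3.220q → q_m = 18.8393.
Social marginal benefit = demand + MEB = 105.989 - 2.950q.
Set SMB = MC: 105.989 - 2.950q = 15.573 + 1.247q → q* = 21.5430.
Gap = |18.8393 − 21.5430| = 2.7037.

2.704 units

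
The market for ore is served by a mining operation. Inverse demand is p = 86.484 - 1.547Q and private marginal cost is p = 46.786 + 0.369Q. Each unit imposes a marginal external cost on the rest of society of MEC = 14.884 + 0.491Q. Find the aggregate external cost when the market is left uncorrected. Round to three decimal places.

Market equilibrium (private): 46.786 + 0.369Q = 86.484 - 1.547Q → Q_m = 20.7192.
Total external cost = ∫₀^{Q_m} (14.884 + 0.491Q) dQ = 14.884×20.7192 + ½×0.491×20.7192² = 413.7741.

413.774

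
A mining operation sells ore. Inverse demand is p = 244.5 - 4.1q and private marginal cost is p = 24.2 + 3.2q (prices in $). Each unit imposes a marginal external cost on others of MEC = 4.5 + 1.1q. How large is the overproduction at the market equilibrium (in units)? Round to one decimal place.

Market equilibrium (private): 24.2 + 3.2q = 244.5 - 4.1q → q_m = 30.1781.
Social marginal cost = private MC + MEC = 28.7 + 4.3q.
Set SMC = demand: 28.7 + 4.3q = 244.5 - 4.1q → q* = 25.6905.
Gap = |30.1781 − 25.6905| = 4.4876.

4.5 units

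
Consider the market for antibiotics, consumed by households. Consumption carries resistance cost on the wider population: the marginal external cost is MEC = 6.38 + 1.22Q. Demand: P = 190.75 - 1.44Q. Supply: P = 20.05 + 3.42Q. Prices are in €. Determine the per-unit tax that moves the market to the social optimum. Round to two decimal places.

Social marginal benefit = demand − MEC = 184.37 - 2.66Q.
Set SMB = MC: 184.37 - 2.66Q = 20.05 + 3.42Q → Q* = 27.0263.
The Pigouvian tax equals MEC at Q*: 6.38 + 1.22×27.0263 = 39.3521.

tax = €39.35 per unit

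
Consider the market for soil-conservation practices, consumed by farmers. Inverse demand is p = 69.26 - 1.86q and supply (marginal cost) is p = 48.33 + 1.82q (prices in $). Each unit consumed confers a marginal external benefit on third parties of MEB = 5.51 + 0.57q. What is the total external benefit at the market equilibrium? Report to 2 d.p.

$40.56

Market equilibrium (private): 48.33 + 1.82q = 69.26 - 1.86q → q_m = 5.6875.
Total external benefit = ∫₀^{q_m} (5.51 + 0.57q) dq = 5.51×5.6875 + ½×0.57×5.6875² = 40.5572.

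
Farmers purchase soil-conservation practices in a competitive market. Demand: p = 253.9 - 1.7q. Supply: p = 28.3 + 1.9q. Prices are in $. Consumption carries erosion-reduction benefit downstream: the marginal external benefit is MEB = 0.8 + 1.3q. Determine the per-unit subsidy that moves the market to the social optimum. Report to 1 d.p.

Social marginal benefit = demand + MEB = 254.7 - 0.4q.
Set SMB = MC: 254.7 - 0.4q = 28.3 + 1.9q → q* = 98.4348.
The Pigouvian subsidy equals MEB at q*: 0.8 + 1.3×98.4348 = 128.7652.

subsidy = $128.8 per unit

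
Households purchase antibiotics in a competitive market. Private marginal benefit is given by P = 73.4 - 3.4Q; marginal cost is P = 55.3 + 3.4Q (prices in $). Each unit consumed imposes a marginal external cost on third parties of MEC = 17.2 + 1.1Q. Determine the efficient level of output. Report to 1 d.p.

Social marginal benefit = demand − MEC = 56.2 - 4.5Q.
Set SMB = MC: 56.2 - 4.5Q = 55.3 + 3.4Q → Q* = 0.1139.

Q* = 0.1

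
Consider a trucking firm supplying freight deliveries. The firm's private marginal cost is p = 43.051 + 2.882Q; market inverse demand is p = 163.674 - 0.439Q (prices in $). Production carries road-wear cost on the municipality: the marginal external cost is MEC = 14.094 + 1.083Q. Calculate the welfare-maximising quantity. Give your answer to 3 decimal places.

Q* = 24.189

Social marginal cost = private MC + MEC = 57.145 + 3.965Q.
Set SMC = demand: 57.145 + 3.965Q = 163.674 - 0.439Q → Q* = 24.1891.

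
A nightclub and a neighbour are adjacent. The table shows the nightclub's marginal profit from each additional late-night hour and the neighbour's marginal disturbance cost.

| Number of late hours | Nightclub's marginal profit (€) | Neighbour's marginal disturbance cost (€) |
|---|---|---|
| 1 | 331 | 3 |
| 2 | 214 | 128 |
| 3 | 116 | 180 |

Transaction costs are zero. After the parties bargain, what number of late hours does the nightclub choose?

2

Bargaining reaches the level where marginal profit last exceeds marginal disturbance cost.
That holds through level 2 (214 ≥ 128) but not at 3 (116 < 180).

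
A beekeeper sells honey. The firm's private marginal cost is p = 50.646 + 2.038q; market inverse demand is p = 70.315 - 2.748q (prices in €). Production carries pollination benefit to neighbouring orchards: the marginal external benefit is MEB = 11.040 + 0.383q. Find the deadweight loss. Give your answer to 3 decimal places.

DWL = €18.069

Market equilibrium (private): 50.646 + 2.038q = 70.315 - 2.748q → q_m = 4.1097.
Social marginal cost = private MC − MEB = 39.606 + 1.655q.
Set SMC = demand: 39.606 + 1.655q = 70.315 - 2.748q → q* = 6.9746.
Height of the DWL triangle at q_m is demand(q_m) − SMC(q_m) = MEB(q_m) = 12.6140.
DWL = ½ × 2.8649 × 12.6140 = 18.0689.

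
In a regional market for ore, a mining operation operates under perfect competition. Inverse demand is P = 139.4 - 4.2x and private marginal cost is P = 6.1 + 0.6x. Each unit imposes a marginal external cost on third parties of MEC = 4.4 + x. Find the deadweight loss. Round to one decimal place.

Market equilibrium (private): 6.1 + 0.6x = 139.4 - 4.2x → x_m = 27.7708.
Social marginal cost = private MC + MEC = 10.5 + 1.6x.
Set SMC = demand: 10.5 + 1.6x = 139.4 - 4.2x → x* = 22.2241.
Between x* and x_m the wedge SMC − demand runs linearly from 0 to MEC(x_m), so the loss is a triangle.
DWL = ½ × 5.5467 × 32.1708 = 89.2209.

DWL = 89.2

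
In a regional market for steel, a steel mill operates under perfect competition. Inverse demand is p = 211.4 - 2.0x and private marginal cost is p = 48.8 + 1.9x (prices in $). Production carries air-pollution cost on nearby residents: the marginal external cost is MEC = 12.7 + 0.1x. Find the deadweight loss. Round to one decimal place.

DWL = $35.6

Market equilibrium (private): 48.8 + 1.9x = 211.4 - 2.0x → x_m = 41.6923.
Social marginal cost = private MC + MEC = 61.5 + 2.0x.
Set SMC = demand: 61.5 + 2.0x = 211.4 - 2.0x → x* = 37.4750.
Height of the DWL triangle at x_m is SMC(x_m) − demand(x_m) = MEC(x_m) = 16.8692.
DWL = ½ × 4.2173 × 16.8692 = 35.5712.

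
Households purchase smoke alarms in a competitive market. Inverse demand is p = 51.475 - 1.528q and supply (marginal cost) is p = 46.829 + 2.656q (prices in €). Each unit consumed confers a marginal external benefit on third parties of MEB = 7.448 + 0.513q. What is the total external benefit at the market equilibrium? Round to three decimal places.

€8.587

Market equilibrium (private): 46.829 + 2.656q = 51.475 - 1.528q → q_m = 1.1104.
Total external benefit = ∫₀^{q_m} (7.448 + 0.513q) dq = 7.448×1.1104 + ½×0.513×1.1104² = 8.5865.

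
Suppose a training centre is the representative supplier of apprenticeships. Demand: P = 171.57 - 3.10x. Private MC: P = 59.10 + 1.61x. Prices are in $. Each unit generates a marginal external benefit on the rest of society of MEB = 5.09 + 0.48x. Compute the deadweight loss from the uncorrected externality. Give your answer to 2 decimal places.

Market equilibrium (private): 59.10 + 1.61x = 171.57 - 3.10x → x_m = 23.8790.
Social marginal cost = private MC − MEB = 54.01 + 1.13x.
Set SMC = demand: 54.01 + 1.13x = 171.57 - 3.10x → x* = 27.7920.
Between x* and x_m the wedge demand − SMC runs linearly from 0 to MEB(x_m), so the loss is a triangle.
DWL = ½ × 3.9130 × 16.5519 = 32.3838.

DWL = $32.38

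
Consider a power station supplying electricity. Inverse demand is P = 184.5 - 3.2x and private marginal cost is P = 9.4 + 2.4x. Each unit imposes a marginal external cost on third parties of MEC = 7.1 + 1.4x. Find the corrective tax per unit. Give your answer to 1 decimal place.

tax = 40.7 per unit

Social marginal cost = private MC + MEC = 16.5 + 3.8x.
Set SMC = demand: 16.5 + 3.8x = 184.5 - 3.2x → x* = 24.0000.
The Pigouvian tax equals MEC at x*: 7.1 + 1.4×24.0000 = 40.7000.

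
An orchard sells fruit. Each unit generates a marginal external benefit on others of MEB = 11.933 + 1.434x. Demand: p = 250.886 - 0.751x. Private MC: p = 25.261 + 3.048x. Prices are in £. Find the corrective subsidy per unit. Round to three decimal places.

Social marginal cost = private MC − MEB = 13.328 + 1.614x.
Set SMC = demand: 13.328 + 1.614x = 250.886 - 0.751x → x* = 100.4474.
The Pigouvian subsidy equals MEB at x*: 11.933 + 1.434×100.4474 = 155.9746.

subsidy = £155.975 per unit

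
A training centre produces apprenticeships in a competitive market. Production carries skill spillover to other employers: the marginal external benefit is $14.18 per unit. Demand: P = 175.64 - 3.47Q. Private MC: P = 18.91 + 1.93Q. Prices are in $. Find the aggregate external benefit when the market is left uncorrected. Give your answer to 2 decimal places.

$411.56

Market equilibrium (private): 18.91 + 1.93Q = 175.64 - 3.47Q → Q_m = 29.0241.
Total external benefit = MEB × Q_m = 14.18 × 29.0241 = 411.5617.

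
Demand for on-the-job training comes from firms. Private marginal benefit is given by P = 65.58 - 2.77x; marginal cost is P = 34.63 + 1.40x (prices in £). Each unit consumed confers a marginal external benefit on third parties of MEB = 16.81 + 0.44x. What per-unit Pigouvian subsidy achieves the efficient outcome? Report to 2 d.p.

subsidy = £22.44 per unit

Social marginal benefit = demand + MEB = 82.39 - 2.33x.
Set SMB = MC: 82.39 - 2.33x = 34.63 + 1.40x → x* = 12.8043.
The Pigouvian subsidy equals MEB at x*: 16.81 + 0.44×12.8043 = 22.4439.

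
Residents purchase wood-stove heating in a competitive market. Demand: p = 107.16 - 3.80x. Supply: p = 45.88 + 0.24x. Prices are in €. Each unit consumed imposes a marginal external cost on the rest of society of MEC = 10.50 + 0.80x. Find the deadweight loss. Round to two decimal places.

Market equilibrium (private): 45.88 + 0.24x = 107.16 - 3.80x → x_m = 15.1683.
Social marginal benefit = demand − MEC = 96.66 - 4.60x.
Set SMB = MC: 96.66 - 4.60x = 45.88 + 0.24x → x* = 10.4917.
The loss is the area between SMB and MC from x* to x_m; with linear curves that's a triangle of height MEC(x_m).
DWL = ½ × 4.6766 × 22.6347 = 52.9267.

DWL = €52.93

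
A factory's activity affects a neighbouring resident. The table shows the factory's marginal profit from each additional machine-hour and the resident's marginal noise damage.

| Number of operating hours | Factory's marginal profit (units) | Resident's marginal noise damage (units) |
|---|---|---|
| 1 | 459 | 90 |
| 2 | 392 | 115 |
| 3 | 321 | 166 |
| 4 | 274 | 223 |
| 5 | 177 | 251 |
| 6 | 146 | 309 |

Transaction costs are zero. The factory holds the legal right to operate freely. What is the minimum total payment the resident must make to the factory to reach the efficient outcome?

Left alone the factory would choose level 6 (marginal profit stays positive).
Efficient level: k* = 4 (marginal profit ≥ marginal noise damage through 4).
The resident must at least cover the factory's forgone profit from cutting 6→4: 177 + 146 = 323.

323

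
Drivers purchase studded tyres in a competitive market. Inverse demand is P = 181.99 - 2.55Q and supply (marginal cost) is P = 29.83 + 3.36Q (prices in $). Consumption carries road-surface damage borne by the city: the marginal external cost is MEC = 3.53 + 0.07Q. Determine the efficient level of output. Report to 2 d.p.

Q* = 24.85

Social marginal benefit = demand − MEC = 178.46 - 2.62Q.
Set SMB = MC: 178.46 - 2.62Q = 29.83 + 3.36Q → Q* = 24.8545.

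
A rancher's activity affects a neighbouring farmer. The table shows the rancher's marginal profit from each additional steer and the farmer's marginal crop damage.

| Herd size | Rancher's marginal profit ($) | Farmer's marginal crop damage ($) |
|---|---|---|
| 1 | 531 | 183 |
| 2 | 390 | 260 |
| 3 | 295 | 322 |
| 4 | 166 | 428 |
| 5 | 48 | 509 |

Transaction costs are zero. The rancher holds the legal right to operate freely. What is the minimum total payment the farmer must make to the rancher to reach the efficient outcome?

$509

Left alone the rancher would choose level 5 (marginal profit stays positive).
Efficient level: k* = 2 (marginal profit ≥ marginal crop damage through 2).
The farmer must at least cover the rancher's forgone profit from cutting 5→2: 295 + 166 + 48 = 509.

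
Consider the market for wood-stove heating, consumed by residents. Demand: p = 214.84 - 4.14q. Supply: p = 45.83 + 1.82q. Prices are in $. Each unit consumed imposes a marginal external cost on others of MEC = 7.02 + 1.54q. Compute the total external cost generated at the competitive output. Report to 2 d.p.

Market equilibrium (private): 45.83 + 1.82q = 214.84 - 4.14q → q_m = 28.3574.
Total external cost = ∫₀^{q_m} (7.02 + 1.54q) dq = 7.02×28.3574 + ½×1.54×28.3574² = 818.2584.

$818.26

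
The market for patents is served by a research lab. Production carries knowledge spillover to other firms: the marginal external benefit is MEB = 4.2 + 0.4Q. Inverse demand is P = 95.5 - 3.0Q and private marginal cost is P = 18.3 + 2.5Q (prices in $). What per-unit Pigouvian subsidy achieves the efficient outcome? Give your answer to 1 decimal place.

Social marginal cost = private MC − MEB = 14.1 + 2.1Q.
Set SMC = demand: 14.1 + 2.1Q = 95.5 - 3.0Q → Q* = 15.9608.
The Pigouvian subsidy equals MEB at Q*: 4.2 + 0.4×15.9608 = 10.5843.

subsidy = $10.6 per unit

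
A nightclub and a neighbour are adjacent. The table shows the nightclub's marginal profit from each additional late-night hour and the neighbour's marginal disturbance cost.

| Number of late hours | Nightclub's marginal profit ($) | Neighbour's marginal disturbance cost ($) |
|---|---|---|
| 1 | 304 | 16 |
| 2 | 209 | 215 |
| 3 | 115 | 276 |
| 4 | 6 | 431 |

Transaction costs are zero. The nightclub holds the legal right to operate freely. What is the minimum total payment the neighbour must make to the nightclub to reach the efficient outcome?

$330

Left alone the nightclub would choose level 4 (marginal profit stays positive).
Efficient level: k* = 1 (marginal profit ≥ marginal disturbance cost through 1).
The neighbour must at least cover the nightclub's forgone profit from cutting 4→1: 209 + 115 + 6 = 330.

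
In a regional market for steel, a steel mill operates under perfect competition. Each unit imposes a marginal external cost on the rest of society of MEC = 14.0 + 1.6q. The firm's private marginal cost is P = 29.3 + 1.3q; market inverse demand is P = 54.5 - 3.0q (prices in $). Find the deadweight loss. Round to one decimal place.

DWL = $46.3

Market equilibrium (private): 29.3 + 1.3q = 54.5 - 3.0q → q_m = 5.8605.
Social marginal cost = private MC + MEC = 43.3 + 2.9q.
Set SMC = demand: 43.3 + 2.9q = 54.5 - 3.0q → q* = 1.8983.
Between q* and q_m the wedge SMC − demand runs linearly from 0 to MEC(q_m), so the loss is a triangle.
DWL = ½ × 3.9622 × 23.3767 = 46.3116.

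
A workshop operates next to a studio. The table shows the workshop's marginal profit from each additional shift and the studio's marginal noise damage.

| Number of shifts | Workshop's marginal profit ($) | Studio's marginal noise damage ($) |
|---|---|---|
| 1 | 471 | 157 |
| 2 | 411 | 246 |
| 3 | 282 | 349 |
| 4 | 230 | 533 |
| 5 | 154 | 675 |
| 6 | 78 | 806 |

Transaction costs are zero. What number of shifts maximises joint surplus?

2

Bargaining reaches the level where marginal profit last exceeds marginal noise damage.
That holds through level 2 (411 ≥ 246) but not at 3 (282 < 349).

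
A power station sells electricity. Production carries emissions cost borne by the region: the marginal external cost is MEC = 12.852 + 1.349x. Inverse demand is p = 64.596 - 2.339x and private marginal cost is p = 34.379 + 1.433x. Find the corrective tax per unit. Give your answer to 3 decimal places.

tax = 17.426 per unit

Social marginal cost = private MC + MEC = 47.231 + 2.782x.
Set SMC = demand: 47.231 + 2.782x = 64.596 - 2.339x → x* = 3.3909.
The Pigouvian tax equals MEC at x*: 12.852 + 1.349×3.3909 = 17.4263.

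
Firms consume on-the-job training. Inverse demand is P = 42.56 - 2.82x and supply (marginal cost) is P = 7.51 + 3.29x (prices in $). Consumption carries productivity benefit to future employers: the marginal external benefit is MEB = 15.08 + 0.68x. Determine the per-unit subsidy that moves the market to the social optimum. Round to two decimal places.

subsidy = $21.36 per unit

Social marginal benefit = demand + MEB = 57.64 - 2.14x.
Set SMB = MC: 57.64 - 2.14x = 7.51 + 3.29x → x* = 9.2320.
The Pigouvian subsidy equals MEB at x*: 15.08 + 0.68×9.2320 = 21.3578.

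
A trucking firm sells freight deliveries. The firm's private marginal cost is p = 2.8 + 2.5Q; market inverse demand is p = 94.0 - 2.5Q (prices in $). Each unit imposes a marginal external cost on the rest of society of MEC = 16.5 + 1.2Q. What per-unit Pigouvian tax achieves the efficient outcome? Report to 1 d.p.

tax = $31.0 per unit

Social marginal cost = private MC + MEC = 19.3 + 3.7Q.
Set SMC = demand: 19.3 + 3.7Q = 94.0 - 2.5Q → Q* = 12.0484.
The Pigouvian tax equals MEC at Q*: 16.5 + 1.2×12.0484 = 30.9581.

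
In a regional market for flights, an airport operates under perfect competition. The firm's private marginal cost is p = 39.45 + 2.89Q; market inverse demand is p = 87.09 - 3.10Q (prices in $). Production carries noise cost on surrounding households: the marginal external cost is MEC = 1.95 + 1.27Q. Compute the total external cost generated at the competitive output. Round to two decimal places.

Market equilibrium (private): 39.45 + 2.89Q = 87.09 - 3.10Q → Q_m = 7.9533.
Total external cost = ∫₀^{Q_m} (1.95 + 1.27Q) dQ = 1.95×7.9533 + ½×1.27×7.9533² = 55.6758.

$55.68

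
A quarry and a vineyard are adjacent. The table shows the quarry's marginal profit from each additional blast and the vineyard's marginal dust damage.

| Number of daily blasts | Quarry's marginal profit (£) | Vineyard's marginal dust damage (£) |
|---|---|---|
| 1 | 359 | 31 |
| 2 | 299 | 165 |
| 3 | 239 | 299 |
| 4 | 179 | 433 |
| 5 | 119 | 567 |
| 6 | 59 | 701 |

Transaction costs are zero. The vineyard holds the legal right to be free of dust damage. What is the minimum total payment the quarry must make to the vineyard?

Efficient level: marginal profit ≥ marginal dust damage through level 2, so k* = 2.
With the vineyard holding the right, the quarry must at least compensate total damage at k*: 31 + 165 = 196.

£196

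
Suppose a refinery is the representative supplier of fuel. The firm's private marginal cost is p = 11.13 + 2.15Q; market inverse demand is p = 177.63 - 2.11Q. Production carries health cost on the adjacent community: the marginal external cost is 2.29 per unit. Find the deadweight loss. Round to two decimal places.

DWL = 0.62

Market equilibrium (private): 11.13 + 2.15Q = 177.63 - 2.11Q → Q_m = 39.0845.
Social marginal cost = private MC + MEC = 13.42 + 2.15Q.
Set SMC = demand: 13.42 + 2.15Q = 177.63 - 2.11Q → Q* = 38.5469.
Height of the DWL triangle at Q_m is SMC(Q_m) − demand(Q_m) = MEC(Q_m) = 2.2900.
DWL = ½ × 0.5376 × 2.2900 = 0.6156.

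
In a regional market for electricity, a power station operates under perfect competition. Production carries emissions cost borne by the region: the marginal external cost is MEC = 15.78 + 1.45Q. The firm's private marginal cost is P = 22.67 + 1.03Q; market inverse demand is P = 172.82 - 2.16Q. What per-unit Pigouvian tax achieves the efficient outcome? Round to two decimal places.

tax = 57.77 per unit

Social marginal cost = private MC + MEC = 38.45 + 2.48Q.
Set SMC = demand: 38.45 + 2.48Q = 172.82 - 2.16Q → Q* = 28.9591.
The Pigouvian tax equals MEC at Q*: 15.78 + 1.45×28.9591 = 57.7707.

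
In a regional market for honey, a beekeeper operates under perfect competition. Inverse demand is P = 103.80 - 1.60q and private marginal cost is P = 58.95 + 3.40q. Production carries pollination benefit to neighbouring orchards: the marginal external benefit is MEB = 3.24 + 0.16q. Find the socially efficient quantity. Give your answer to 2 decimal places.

Social marginal cost = private MC − MEB = 55.71 + 3.24q.
Set SMC = demand: 55.71 + 3.24q = 103.80 - 1.60q → q* = 9.9360.

q* = 9.94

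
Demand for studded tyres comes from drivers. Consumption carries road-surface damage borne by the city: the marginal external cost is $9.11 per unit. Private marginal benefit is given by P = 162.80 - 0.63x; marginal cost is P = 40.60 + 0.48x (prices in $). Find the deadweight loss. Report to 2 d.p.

DWL = $37.38

Market equilibrium (private): 40.60 + 0.48x = 162.80 - 0.63x → x_m = 110.0901.
Social marginal benefit = demand − MEC = 153.69 - 0.63x.
Set SMB = MC: 153.69 - 0.63x = 40.60 + 0.48x → x* = 101.8829.
Height of the DWL triangle at x_m is MC(x_m) − SMB(x_m) = MEC(x_m) = 9.1100.
DWL = ½ × 8.2072 × 9.1100 = 37.3838.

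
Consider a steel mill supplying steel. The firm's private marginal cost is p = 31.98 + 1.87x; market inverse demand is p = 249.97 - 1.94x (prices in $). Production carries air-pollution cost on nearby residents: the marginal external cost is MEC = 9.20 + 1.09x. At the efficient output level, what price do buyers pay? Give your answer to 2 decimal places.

P = $167.31

Social marginal cost = private MC + MEC = 41.18 + 2.96x.
Set SMC = demand: 41.18 + 2.96x = 249.97 - 1.94x → x* = 42.6102.
Consumer price on the demand curve at x*: 249.97 − 1.94×42.6102 = 167.3062.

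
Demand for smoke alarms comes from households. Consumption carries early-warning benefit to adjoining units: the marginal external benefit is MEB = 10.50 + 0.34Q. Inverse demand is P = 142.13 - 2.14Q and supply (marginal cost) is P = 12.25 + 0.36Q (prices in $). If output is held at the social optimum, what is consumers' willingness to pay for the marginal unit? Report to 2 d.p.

P = $3.05

Social marginal benefit = demand + MEB = 152.63 - 1.80Q.
Set SMB = MC: 152.63 - 1.80Q = 12.25 + 0.36Q → Q* = 64.9907.
Consumer price on the demand curve at Q*: 142.13 − 2.14×64.9907 = 3.0499.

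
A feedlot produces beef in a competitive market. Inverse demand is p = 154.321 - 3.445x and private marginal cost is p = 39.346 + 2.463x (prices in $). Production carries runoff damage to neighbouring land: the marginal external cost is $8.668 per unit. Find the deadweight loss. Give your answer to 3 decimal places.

Market equilibrium (private): 39.346 + 2.463x = 154.321 - 3.445x → x_m = 19.4609.
Social marginal cost = private MC + MEC = 48.014 + 2.463x.
Set SMC = demand: 48.014 + 2.463x = 154.321 - 3.445x → x* = 17.9937.
The welfare-loss triangle has base |x_m − x*| and height MEC(x_m) (the vertical gap between SMC and demand is zero at x* and MEC at x_m).
DWL = ½ × 1.4672 × 8.6680 = 6.3588.

DWL = $6.359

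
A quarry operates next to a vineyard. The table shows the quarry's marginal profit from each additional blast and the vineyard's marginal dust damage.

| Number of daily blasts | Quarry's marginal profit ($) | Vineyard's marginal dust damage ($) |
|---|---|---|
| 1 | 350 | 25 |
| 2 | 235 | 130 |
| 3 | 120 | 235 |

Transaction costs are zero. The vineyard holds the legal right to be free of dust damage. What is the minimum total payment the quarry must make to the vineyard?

$155

Efficient level: marginal profit ≥ marginal dust damage through level 2, so k* = 2.
With the vineyard holding the right, the quarry must at least compensate total damage at k*: 25 + 130 = 155.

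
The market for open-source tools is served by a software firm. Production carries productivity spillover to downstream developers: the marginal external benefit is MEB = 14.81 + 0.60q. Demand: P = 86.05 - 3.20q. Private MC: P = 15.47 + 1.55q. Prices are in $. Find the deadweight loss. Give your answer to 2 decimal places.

Market equilibrium (private): 15.47 + 1.55q = 86.05 - 3.20q → q_m = 14.8589.
Social marginal cost = private MC − MEB = 0.66 + 0.95q.
Set SMC = demand: 0.66 + 0.95q = 86.05 - 3.20q → q* = 20.5759.
Between q* and q_m the wedge demand − SMC runs linearly from 0 to MEB(q_m), so the loss is a triangle.
DWL = ½ × 5.7170 × 23.7254 = 67.8191.

DWL = $67.82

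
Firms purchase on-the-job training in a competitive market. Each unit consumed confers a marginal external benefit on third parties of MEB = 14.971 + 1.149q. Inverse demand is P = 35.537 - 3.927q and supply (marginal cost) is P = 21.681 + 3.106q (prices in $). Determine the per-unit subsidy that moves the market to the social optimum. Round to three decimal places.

subsidy = $20.600 per unit

Social marginal benefit = demand + MEB = 50.508 - 2.778q.
Set SMB = MC: 50.508 - 2.778q = 21.681 + 3.106q → q* = 4.8992.
The Pigouvian subsidy equals MEB at q*: 14.971 + 1.149×4.8992 = 20.6002.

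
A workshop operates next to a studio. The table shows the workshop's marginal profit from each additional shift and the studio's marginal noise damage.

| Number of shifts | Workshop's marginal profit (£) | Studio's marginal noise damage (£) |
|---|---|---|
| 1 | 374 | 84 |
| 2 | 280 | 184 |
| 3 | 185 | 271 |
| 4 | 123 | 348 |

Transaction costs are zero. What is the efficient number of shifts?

2

Bargaining reaches the level where marginal profit last exceeds marginal noise damage.
That holds through level 2 (280 ≥ 184) but not at 3 (185 < 271).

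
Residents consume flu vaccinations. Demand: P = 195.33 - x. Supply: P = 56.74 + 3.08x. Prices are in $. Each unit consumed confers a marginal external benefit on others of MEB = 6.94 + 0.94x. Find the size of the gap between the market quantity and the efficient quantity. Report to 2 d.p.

Market equilibrium (private): 56.74 + 3.08x = 195.33 - x → x_m = 33.9681.
Social marginal benefit = demand + MEB = 202.27 - 0.06x.
Set SMB = MC: 202.27 - 0.06x = 56.74 + 3.08x → x* = 46.3471.
Gap = |33.9681 − 46.3471| = 12.3790.

12.38 units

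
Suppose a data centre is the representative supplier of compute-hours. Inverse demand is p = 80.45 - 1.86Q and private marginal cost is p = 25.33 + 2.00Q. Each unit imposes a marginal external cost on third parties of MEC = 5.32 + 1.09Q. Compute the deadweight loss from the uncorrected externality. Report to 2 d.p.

DWL = 44.06

Market equilibrium (private): 25.33 + 2.00Q = 80.45 - 1.86Q → Q_m = 14.2798.
Social marginal cost = private MC + MEC = 30.65 + 3.09Q.
Set SMC = demand: 30.65 + 3.09Q = 80.45 - 1.86Q → Q* = 10.0606.
The loss is the area between SMC and demand from Q* to Q_m; with linear curves that's a triangle of height MEC(Q_m).
DWL = ½ × 4.2192 × 20.8850 = 44.0590.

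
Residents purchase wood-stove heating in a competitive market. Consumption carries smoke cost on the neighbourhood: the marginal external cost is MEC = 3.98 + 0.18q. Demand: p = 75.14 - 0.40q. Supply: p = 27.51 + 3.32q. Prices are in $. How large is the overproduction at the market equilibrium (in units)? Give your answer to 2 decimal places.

1.61 units

Market equilibrium (private): 27.51 + 3.32q = 75.14 - 0.40q → q_m = 12.8038.
Social marginal benefit = demand − MEC = 71.16 - 0.58q.
Set SMB = MC: 71.16 - 0.58q = 27.51 + 3.32q → q* = 11.1923.
Gap = |12.8038 − 11.1923| = 1.6115.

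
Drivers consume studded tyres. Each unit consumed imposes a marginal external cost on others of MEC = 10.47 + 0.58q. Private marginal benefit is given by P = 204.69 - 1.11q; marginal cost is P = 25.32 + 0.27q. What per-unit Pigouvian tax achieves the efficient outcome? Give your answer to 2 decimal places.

Social marginal benefit = demand − MEC = 194.22 - 1.69q.
Set SMB = MC: 194.22 - 1.69q = 25.32 + 0.27q → q* = 86.1735.
The Pigouvian tax equals MEC at q*: 10.47 + 0.58×86.1735 = 60.4506.

tax = 60.45 per unit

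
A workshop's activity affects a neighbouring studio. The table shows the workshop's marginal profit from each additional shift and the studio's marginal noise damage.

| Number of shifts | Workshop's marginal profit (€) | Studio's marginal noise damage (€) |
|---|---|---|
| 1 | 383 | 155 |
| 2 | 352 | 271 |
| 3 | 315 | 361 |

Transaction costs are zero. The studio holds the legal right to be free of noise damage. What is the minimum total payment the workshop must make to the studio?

Efficient level: marginal profit ≥ marginal noise damage through level 2, so k* = 2.
With the studio holding the right, the workshop must at least compensate total damage at k*: 155 + 271 = 426.

€426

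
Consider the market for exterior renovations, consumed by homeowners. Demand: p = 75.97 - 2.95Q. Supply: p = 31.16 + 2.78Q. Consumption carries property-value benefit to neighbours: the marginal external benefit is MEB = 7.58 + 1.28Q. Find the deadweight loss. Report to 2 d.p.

Market equilibrium (private): 31.16 + 2.78Q = 75.97 - 2.95Q → Q_m = 7.8202.
Social marginal benefit = demand + MEB = 83.55 - 1.67Q.
Set SMB = MC: 83.55 - 1.67Q = 31.16 + 2.78Q → Q* = 11.7730.
Between Q* and Q_m the wedge SMB − MC runs linearly from 0 to MEB(Q_m), so the loss is a triangle.
DWL = ½ × 3.9528 × 17.5899 = 34.7647.

DWL = 34.76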